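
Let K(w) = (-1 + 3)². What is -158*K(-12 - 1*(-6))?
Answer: -632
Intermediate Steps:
K(w) = 4 (K(w) = 2² = 4)
-158*K(-12 - 1*(-6)) = -158*4 = -632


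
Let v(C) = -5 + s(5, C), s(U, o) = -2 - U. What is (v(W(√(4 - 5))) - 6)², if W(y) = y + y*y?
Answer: 324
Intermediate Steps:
W(y) = y + y²
v(C) = -12 (v(C) = -5 + (-2 - 1*5) = -5 + (-2 - 5) = -5 - 7 = -12)
(v(W(√(4 - 5))) - 6)² = (-12 - 6)² = (-18)² = 324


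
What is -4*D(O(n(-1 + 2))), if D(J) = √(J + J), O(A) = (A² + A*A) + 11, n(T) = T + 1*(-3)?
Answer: -4*√38 ≈ -24.658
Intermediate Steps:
n(T) = -3 + T (n(T) = T - 3 = -3 + T)
O(A) = 11 + 2*A² (O(A) = (A² + A²) + 11 = 2*A² + 11 = 11 + 2*A²)
D(J) = √2*√J (D(J) = √(2*J) = √2*√J)
-4*D(O(n(-1 + 2))) = -4*√2*√(11 + 2*(-3 + (-1 + 2))²) = -4*√2*√(11 + 2*(-3 + 1)²) = -4*√2*√(11 + 2*(-2)²) = -4*√2*√(11 + 2*4) = -4*√2*√(11 + 8) = -4*√2*√19 = -4*√38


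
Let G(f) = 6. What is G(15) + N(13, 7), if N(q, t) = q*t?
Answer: 97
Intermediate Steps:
G(15) + N(13, 7) = 6 + 13*7 = 6 + 91 = 97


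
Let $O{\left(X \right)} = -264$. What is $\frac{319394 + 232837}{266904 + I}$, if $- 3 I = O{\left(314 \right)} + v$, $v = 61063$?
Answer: $\frac{1656693}{739913} \approx 2.239$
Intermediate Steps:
$I = - \frac{60799}{3}$ ($I = - \frac{-264 + 61063}{3} = \left(- \frac{1}{3}\right) 60799 = - \frac{60799}{3} \approx -20266.0$)
$\frac{319394 + 232837}{266904 + I} = \frac{319394 + 232837}{266904 - \frac{60799}{3}} = \frac{552231}{\frac{739913}{3}} = 552231 \cdot \frac{3}{739913} = \frac{1656693}{739913}$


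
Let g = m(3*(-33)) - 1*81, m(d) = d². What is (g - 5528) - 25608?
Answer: -21416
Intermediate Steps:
g = 9720 (g = (3*(-33))² - 1*81 = (-99)² - 81 = 9801 - 81 = 9720)
(g - 5528) - 25608 = (9720 - 5528) - 25608 = 4192 - 25608 = -21416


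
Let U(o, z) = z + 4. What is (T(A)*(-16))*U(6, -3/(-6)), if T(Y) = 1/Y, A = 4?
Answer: -18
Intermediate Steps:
U(o, z) = 4 + z
(T(A)*(-16))*U(6, -3/(-6)) = (-16/4)*(4 - 3/(-6)) = ((¼)*(-16))*(4 - 3*(-⅙)) = -4*(4 + ½) = -4*9/2 = -18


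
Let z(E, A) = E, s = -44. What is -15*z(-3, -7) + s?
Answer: 1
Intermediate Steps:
-15*z(-3, -7) + s = -15*(-3) - 44 = 45 - 44 = 1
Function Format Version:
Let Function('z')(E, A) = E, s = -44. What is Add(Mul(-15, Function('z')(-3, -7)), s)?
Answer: 1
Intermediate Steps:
Add(Mul(-15, Function('z')(-3, -7)), s) = Add(Mul(-15, -3), -44) = Add(45, -44) = 1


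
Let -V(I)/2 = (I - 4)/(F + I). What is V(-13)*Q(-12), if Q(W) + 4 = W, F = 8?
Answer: 544/5 ≈ 108.80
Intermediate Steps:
Q(W) = -4 + W
V(I) = -2*(-4 + I)/(8 + I) (V(I) = -2*(I - 4)/(8 + I) = -2*(-4 + I)/(8 + I))
V(-13)*Q(-12) = (2*(4 - 1*(-13))/(8 - 13))*(-4 - 12) = (2*(4 + 13)/(-5))*(-16) = (2*(-1/5)*17)*(-16) = -34/5*(-16) = 544/5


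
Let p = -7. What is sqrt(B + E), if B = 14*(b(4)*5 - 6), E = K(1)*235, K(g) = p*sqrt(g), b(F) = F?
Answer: 3*I*sqrt(161) ≈ 38.066*I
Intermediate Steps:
K(g) = -7*sqrt(g)
E = -1645 (E = -7*sqrt(1)*235 = -7*1*235 = -7*235 = -1645)
B = 196 (B = 14*(4*5 - 6) = 14*(20 - 6) = 14*14 = 196)
sqrt(B + E) = sqrt(196 - 1645) = sqrt(-1449) = 3*I*sqrt(161)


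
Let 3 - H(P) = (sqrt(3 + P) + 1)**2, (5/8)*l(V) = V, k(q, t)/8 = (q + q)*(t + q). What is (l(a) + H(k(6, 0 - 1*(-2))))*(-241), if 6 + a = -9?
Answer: 191113 + 482*sqrt(771) ≈ 2.0450e+5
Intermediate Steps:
k(q, t) = 16*q*(q + t) (k(q, t) = 8*((q + q)*(t + q)) = 8*((2*q)*(q + t)) = 8*(2*q*(q + t)) = 16*q*(q + t))
a = -15 (a = -6 - 9 = -15)
l(V) = 8*V/5
H(P) = 3 - (1 + sqrt(3 + P))**2 (H(P) = 3 - (sqrt(3 + P) + 1)**2 = 3 - (1 + sqrt(3 + P))**2)
(l(a) + H(k(6, 0 - 1*(-2))))*(-241) = ((8/5)*(-15) + (3 - (1 + sqrt(3 + 16*6*(6 + (0 - 1*(-2)))))**2))*(-241) = (-24 + (3 - (1 + sqrt(3 + 16*6*(6 + (0 + 2))))**2))*(-241) = (-24 + (3 - (1 + sqrt(3 + 16*6*(6 + 2)))**2))*(-241) = (-24 + (3 - (1 + sqrt(3 + 16*6*8))**2))*(-241) = (-24 + (3 - (1 + sqrt(3 + 768))**2))*(-241) = (-24 + (3 - (1 + sqrt(771))**2))*(-241) = (-21 - (1 + sqrt(771))**2)*(-241) = 5061 + 241*(1 + sqrt(771))**2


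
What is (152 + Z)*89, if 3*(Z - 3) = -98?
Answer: 32663/3 ≈ 10888.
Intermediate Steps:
Z = -89/3 (Z = 3 + (1/3)*(-98) = 3 - 98/3 = -89/3 ≈ -29.667)
(152 + Z)*89 = (152 - 89/3)*89 = (367/3)*89 = 32663/3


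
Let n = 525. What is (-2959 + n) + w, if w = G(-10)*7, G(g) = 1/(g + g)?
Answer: -48687/20 ≈ -2434.4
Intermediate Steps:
G(g) = 1/(2*g)
w = -7/20 (w = ((½)/(-10))*7 = ((½)*(-⅒))*7 = -1/20*7 = -7/20 ≈ -0.35000)
(-2959 + n) + w = (-2959 + 525) - 7/20 = -2434 - 7/20 = -48687/20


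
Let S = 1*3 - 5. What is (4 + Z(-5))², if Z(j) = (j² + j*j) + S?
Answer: 2704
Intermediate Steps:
S = -2 (S = 3 - 5 = -2)
Z(j) = -2 + 2*j² (Z(j) = (j² + j*j) - 2 = (j² + j²) - 2 = 2*j² - 2 = -2 + 2*j²)
(4 + Z(-5))² = (4 + (-2 + 2*(-5)²))² = (4 + (-2 + 2*25))² = (4 + (-2 + 50))² = (4 + 48)² = 52² = 2704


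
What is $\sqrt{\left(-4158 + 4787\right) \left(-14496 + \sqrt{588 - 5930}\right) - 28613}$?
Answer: $\sqrt{-9146597 + 629 i \sqrt{5342}} \approx 7.601 + 3024.3 i$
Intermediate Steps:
$\sqrt{\left(-4158 + 4787\right) \left(-14496 + \sqrt{588 - 5930}\right) - 28613} = \sqrt{629 \left(-14496 + \sqrt{-5342}\right) - 28613} = \sqrt{629 \left(-14496 + i \sqrt{5342}\right) - 28613} = \sqrt{\left(-9117984 + 629 i \sqrt{5342}\right) - 28613} = \sqrt{-9146597 + 629 i \sqrt{5342}}$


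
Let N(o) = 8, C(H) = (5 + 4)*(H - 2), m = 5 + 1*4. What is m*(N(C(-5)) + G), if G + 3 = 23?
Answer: 252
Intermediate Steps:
G = 20 (G = -3 + 23 = 20)
m = 9 (m = 5 + 4 = 9)
C(H) = -18 + 9*H (C(H) = 9*(-2 + H) = -18 + 9*H)
m*(N(C(-5)) + G) = 9*(8 + 20) = 9*28 = 252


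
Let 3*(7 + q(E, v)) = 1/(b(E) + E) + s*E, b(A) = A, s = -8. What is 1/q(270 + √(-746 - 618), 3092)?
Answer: 4*(-√341 + 135*I)/(-385305*I + 5788*√341) ≈ -0.0013507 + 0.00018298*I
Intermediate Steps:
q(E, v) = -7 - 8*E/3 + 1/(6*E) (q(E, v) = -7 + (1/(E + E) - 8*E)/3 = -7 + (1/(2*E) - 8*E)/3 = -7 + (-8*E/3 + 1/(6*E)) = -7 - 8*E/3 + 1/(6*E))
1/q(270 + √(-746 - 618), 3092) = 1/(-7 - 8*(270 + √(-746 - 618))/3 + 1/(6*(270 + √(-746 - 618)))) = 1/(-7 - 8*(270 + √(-1364))/3 + 1/(6*(270 + √(-1364)))) = 1/(-7 - 8*(270 + 2*I*√341)/3 + 1/(6*(270 + 2*I*√341))) = 1/(-7 + (-720 - 16*I*√341/3) + 1/(6*(270 + 2*I*√341))) = 1/(-727 + 1/(6*(270 + 2*I*√341)) - 16*I*√341/3)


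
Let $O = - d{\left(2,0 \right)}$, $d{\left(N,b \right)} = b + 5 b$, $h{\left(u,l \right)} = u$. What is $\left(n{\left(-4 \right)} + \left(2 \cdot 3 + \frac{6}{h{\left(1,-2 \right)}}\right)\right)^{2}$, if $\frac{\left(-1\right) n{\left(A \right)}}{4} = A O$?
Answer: $144$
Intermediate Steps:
$d{\left(N,b \right)} = 6 b$
$O = 0$ ($O = - 6 \cdot 0 = \left(-1\right) 0 = 0$)
$n{\left(A \right)} = 0$ ($n{\left(A \right)} = - 4 A 0 = \left(-4\right) 0 = 0$)
$\left(n{\left(-4 \right)} + \left(2 \cdot 3 + \frac{6}{h{\left(1,-2 \right)}}\right)\right)^{2} = \left(0 + \left(2 \cdot 3 + \frac{6}{1}\right)\right)^{2} = \left(0 + \left(6 + 6 \cdot 1\right)\right)^{2} = \left(0 + \left(6 + 6\right)\right)^{2} = \left(0 + 12\right)^{2} = 12^{2} = 144$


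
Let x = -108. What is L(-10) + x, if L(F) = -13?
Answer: -121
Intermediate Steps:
L(-10) + x = -13 - 108 = -121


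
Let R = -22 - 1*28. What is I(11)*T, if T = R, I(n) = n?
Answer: -550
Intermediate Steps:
R = -50 (R = -22 - 28 = -50)
T = -50
I(11)*T = 11*(-50) = -550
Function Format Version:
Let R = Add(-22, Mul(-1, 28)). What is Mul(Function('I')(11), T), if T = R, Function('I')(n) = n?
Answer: -550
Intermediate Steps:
R = -50 (R = Add(-22, -28) = -50)
T = -50
Mul(Function('I')(11), T) = Mul(11, -50) = -550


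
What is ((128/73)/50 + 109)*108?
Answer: 21490812/1825 ≈ 11776.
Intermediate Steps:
((128/73)/50 + 109)*108 = ((128*(1/73))*(1/50) + 109)*108 = ((128/73)*(1/50) + 109)*108 = (64/1825 + 109)*108 = (198989/1825)*108 = 21490812/1825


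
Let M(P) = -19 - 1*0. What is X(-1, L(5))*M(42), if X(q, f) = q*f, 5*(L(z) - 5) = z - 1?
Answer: 551/5 ≈ 110.20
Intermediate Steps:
M(P) = -19 (M(P) = -19 + 0 = -19)
L(z) = 24/5 + z/5 (L(z) = 5 + (z - 1)/5 = 5 + (-1 + z)/5 = 5 + (-⅕ + z/5) = 24/5 + z/5)
X(q, f) = f*q
X(-1, L(5))*M(42) = ((24/5 + (⅕)*5)*(-1))*(-19) = ((24/5 + 1)*(-1))*(-19) = ((29/5)*(-1))*(-19) = -29/5*(-19) = 551/5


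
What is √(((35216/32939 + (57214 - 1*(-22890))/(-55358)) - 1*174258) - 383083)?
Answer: I*√463279303220475311537585/911718581 ≈ 746.55*I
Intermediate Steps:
√(((35216/32939 + (57214 - 1*(-22890))/(-55358)) - 1*174258) - 383083) = √(((35216*(1/32939) + (57214 + 22890)*(-1/55358)) - 174258) - 383083) = √(((35216/32939 + 80104*(-1/55358)) - 174258) - 383083) = √(((35216/32939 - 40052/27679) - 174258) - 383083) = √((-344529164/911718581 - 174258) - 383083) = √(-158874601017062/911718581 - 383083) = √(-508138490182285/911718581) = I*√463279303220475311537585/911718581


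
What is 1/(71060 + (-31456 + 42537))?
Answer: 1/82141 ≈ 1.2174e-5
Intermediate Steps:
1/(71060 + (-31456 + 42537)) = 1/(71060 + 11081) = 1/82141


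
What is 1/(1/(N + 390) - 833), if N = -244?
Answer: -146/121617 ≈ -0.0012005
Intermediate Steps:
1/(1/(N + 390) - 833) = 1/(1/(-244 + 390) - 833) = 1/(1/146 - 833) = 1/(-121617/146) = -146/121617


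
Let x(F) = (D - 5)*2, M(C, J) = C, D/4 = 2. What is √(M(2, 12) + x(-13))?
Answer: 2*√2 ≈ 2.8284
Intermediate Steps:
D = 8 (D = 4*2 = 8)
x(F) = 6 (x(F) = (8 - 5)*2 = 3*2 = 6)
√(M(2, 12) + x(-13)) = √(2 + 6) = √8 = 2*√2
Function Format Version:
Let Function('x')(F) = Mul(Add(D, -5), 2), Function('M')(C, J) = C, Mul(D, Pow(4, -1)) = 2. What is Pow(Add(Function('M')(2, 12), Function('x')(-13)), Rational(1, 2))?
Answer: Mul(2, Pow(2, Rational(1, 2))) ≈ 2.8284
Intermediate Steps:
D = 8 (D = Mul(4, 2) = 8)
Function('x')(F) = 6 (Function('x')(F) = Mul(Add(8, -5), 2) = Mul(3, 2) = 6)
Pow(Add(Function('M')(2, 12), Function('x')(-13)), Rational(1, 2)) = Pow(Add(2, 6), Rational(1, 2)) = Pow(8, Rational(1, 2)) = Mul(2, Pow(2, Rational(1, 2)))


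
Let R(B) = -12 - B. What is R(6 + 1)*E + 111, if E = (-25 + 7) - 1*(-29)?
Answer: -98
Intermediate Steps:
E = 11 (E = -18 + 29 = 11)
R(6 + 1)*E + 111 = (-12 - (6 + 1))*11 + 111 = (-12 - 1*7)*11 + 111 = (-12 - 7)*11 + 111 = -19*11 + 111 = -209 + 111 = -98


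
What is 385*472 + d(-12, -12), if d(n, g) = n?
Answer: 181708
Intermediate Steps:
385*472 + d(-12, -12) = 385*472 - 12 = 181720 - 12 = 181708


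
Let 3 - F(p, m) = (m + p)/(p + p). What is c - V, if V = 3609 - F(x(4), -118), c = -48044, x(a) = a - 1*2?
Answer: -51621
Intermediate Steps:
x(a) = -2 + a (x(a) = a - 2 = -2 + a)
F(p, m) = 3 - (m + p)/(2*p) (F(p, m) = 3 - (m + p)/(p + p) = 3 - (m + p)/(2*p))
V = 3577 (V = 3609 - (-1*(-118) + 5*(-2 + 4))/(2*(-2 + 4)) = 3609 - (118 + 5*2)/(2*2) = 3609 - (118 + 10)/(2*2) = 3609 - 128/(2*2) = 3609 - 1*32 = 3609 - 32 = 3577)
c - V = -48044 - 1*3577 = -48044 - 3577 = -51621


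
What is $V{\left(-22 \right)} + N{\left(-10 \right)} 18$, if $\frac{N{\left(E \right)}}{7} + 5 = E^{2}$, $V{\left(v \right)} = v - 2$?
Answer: $11946$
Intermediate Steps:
$V{\left(v \right)} = -2 + v$
$N{\left(E \right)} = -35 + 7 E^{2}$
$V{\left(-22 \right)} + N{\left(-10 \right)} 18 = \left(-2 - 22\right) + \left(-35 + 7 \left(-10\right)^{2}\right) 18 = -24 + \left(-35 + 7 \cdot 100\right) 18 = -24 + \left(-35 + 700\right) 18 = -24 + 665 \cdot 18 = -24 + 11970 = 11946$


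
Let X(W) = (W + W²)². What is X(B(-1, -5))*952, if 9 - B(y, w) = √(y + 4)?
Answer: 9264864 - 3364368*√3 ≈ 3.4376e+6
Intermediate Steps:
B(y, w) = 9 - √(4 + y) (B(y, w) = 9 - √(y + 4) = 9 - √(4 + y))
X(B(-1, -5))*952 = ((9 - √(4 - 1))²*(1 + (9 - √(4 - 1)))²)*952 = ((9 - √3)²*(1 + (9 - √3))²)*952 = ((9 - √3)²*(10 - √3)²)*952 = 952*(9 - √3)²*(10 - √3)²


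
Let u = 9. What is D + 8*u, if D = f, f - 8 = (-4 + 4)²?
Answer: 80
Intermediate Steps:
f = 8 (f = 8 + (-4 + 4)² = 8 + 0² = 8 + 0 = 8)
D = 8
D + 8*u = 8 + 8*9 = 8 + 72 = 80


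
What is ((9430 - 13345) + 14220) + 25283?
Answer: 35588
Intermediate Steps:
((9430 - 13345) + 14220) + 25283 = (-3915 + 14220) + 25283 = 10305 + 25283 = 35588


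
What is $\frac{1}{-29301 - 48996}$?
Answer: $- \frac{1}{78297} \approx -1.2772 \cdot 10^{-5}$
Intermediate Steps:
$\frac{1}{-29301 - 48996} = \frac{1}{-78297} = - \frac{1}{78297}$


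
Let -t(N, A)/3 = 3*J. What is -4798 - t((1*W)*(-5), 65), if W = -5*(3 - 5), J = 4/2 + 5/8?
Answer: -38195/8 ≈ -4774.4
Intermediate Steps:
J = 21/8 (J = 4*(½) + 5*(⅛) = 2 + 5/8 = 21/8 ≈ 2.6250)
W = 10 (W = -5*(-2) = 10)
t(N, A) = -189/8 (t(N, A) = -9*21/8 = -3*63/8 = -189/8)
-4798 - t((1*W)*(-5), 65) = -4798 - 1*(-189/8) = -4798 + 189/8 = -38195/8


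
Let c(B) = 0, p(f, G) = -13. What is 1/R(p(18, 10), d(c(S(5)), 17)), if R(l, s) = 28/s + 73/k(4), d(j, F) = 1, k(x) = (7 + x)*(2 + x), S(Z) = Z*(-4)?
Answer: 66/1921 ≈ 0.034357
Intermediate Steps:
S(Z) = -4*Z
k(x) = (2 + x)*(7 + x)
R(l, s) = 73/66 + 28/s (R(l, s) = 28/s + 73/(14 + 4**2 + 9*4) = 28/s + 73/(14 + 16 + 36) = 28/s + 73/66 = 73/66 + 28/s)
1/R(p(18, 10), d(c(S(5)), 17)) = 1/(73/66 + 28/1) = 1/(73/66 + 28*1) = 1/(73/66 + 28) = 1/(1921/66) = 66/1921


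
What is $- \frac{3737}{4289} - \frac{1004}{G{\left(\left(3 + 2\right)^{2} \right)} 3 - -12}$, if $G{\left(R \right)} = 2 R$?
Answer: $- \frac{2455775}{347409} \approx -7.0688$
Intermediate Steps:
$- \frac{3737}{4289} - \frac{1004}{G{\left(\left(3 + 2\right)^{2} \right)} 3 - -12} = - \frac{3737}{4289} - \frac{1004}{2 \left(3 + 2\right)^{2} \cdot 3 - -12} = \left(-3737\right) \frac{1}{4289} - \frac{1004}{2 \cdot 5^{2} \cdot 3 + \left(-1 + 13\right)} = - \frac{3737}{4289} - \frac{1004}{2 \cdot 25 \cdot 3 + 12} = - \frac{3737}{4289} - \frac{1004}{50 \cdot 3 + 12} = - \frac{3737}{4289} - \frac{1004}{150 + 12} = - \frac{3737}{4289} - \frac{1004}{162} = - \frac{3737}{4289} - \frac{502}{81} = - \frac{2455775}{347409}$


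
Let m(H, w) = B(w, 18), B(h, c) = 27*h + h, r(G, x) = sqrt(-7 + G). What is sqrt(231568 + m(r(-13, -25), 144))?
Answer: 20*sqrt(589) ≈ 485.39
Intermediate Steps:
B(h, c) = 28*h
m(H, w) = 28*w
sqrt(231568 + m(r(-13, -25), 144)) = sqrt(231568 + 28*144) = sqrt(231568 + 4032) = sqrt(235600) = 20*sqrt(589)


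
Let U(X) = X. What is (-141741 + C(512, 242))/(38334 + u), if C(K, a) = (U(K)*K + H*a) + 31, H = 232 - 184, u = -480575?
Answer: -132050/442241 ≈ -0.29859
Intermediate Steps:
H = 48
C(K, a) = 31 + K² + 48*a (C(K, a) = (K*K + 48*a) + 31 = (K² + 48*a) + 31 = 31 + K² + 48*a)
(-141741 + C(512, 242))/(38334 + u) = (-141741 + (31 + 512² + 48*242))/(38334 - 480575) = (-141741 + (31 + 262144 + 11616))/(-442241) = (-141741 + 273791)*(-1/442241) = 132050*(-1/442241) = -132050/442241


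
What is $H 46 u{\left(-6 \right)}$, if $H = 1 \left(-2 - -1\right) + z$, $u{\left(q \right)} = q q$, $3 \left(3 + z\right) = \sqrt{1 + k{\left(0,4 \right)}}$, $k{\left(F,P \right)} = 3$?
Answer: $-5520$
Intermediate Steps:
$z = - \frac{7}{3}$ ($z = -3 + \frac{\sqrt{1 + 3}}{3} = -3 + \frac{\sqrt{4}}{3} = -3 + \frac{1}{3} \cdot 2 = -3 + \frac{2}{3} = - \frac{7}{3} \approx -2.3333$)
$u{\left(q \right)} = q^{2}$
$H = - \frac{10}{3}$ ($H = 1 \left(-2 - -1\right) - \frac{7}{3} = 1 \left(-2 + 1\right) - \frac{7}{3} = 1 \left(-1\right) - \frac{7}{3} = -1 - \frac{7}{3} = - \frac{10}{3} \approx -3.3333$)
$H 46 u{\left(-6 \right)} = \left(- \frac{10}{3}\right) 46 \left(-6\right)^{2} = \left(- \frac{460}{3}\right) 36 = -5520$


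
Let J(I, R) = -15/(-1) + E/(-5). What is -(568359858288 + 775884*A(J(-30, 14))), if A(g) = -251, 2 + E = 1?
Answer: -568165111404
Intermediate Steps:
E = -1 (E = -2 + 1 = -1)
J(I, R) = 76/5 (J(I, R) = -15/(-1) - 1/(-5) = -15*(-1) - 1*(-⅕) = 15 + ⅕ = 76/5)
-(568359858288 + 775884*A(J(-30, 14))) = -775884/(1/(732532 - 251)) = -775884/(1/732281) = -775884/1/732281 = -775884*732281 = -568165111404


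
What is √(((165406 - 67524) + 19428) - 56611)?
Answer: √60699 ≈ 246.37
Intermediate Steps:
√(((165406 - 67524) + 19428) - 56611) = √((97882 + 19428) - 56611) = √(117310 - 56611) = √60699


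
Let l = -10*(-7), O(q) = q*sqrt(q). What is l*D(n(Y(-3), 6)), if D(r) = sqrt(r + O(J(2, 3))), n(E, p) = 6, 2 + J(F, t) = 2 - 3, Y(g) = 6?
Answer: 70*sqrt(6 - 3*I*sqrt(3)) ≈ 184.79 - 68.893*I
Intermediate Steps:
J(F, t) = -3 (J(F, t) = -2 + (2 - 3) = -2 - 1 = -3)
O(q) = q**(3/2)
D(r) = sqrt(r - 3*I*sqrt(3)) (D(r) = sqrt(r + (-3)**(3/2)) = sqrt(r - 3*I*sqrt(3)))
l = 70
l*D(n(Y(-3), 6)) = 70*sqrt(6 - 3*I*sqrt(3))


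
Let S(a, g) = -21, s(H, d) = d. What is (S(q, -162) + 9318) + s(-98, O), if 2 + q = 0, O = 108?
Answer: 9405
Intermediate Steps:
q = -2 (q = -2 + 0 = -2)
(S(q, -162) + 9318) + s(-98, O) = (-21 + 9318) + 108 = 9297 + 108 = 9405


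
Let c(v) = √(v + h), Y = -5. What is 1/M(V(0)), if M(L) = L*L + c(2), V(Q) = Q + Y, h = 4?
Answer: 25/619 - √6/619 ≈ 0.036431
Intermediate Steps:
c(v) = √(4 + v) (c(v) = √(v + 4) = √(4 + v))
V(Q) = -5 + Q (V(Q) = Q - 5 = -5 + Q)
M(L) = √6 + L² (M(L) = L*L + √(4 + 2) = L² + √6 = √6 + L²)
1/M(V(0)) = 1/(√6 + (-5 + 0)²) = 1/(√6 + (-5)²) = 1/(√6 + 25) = 1/(25 + √6)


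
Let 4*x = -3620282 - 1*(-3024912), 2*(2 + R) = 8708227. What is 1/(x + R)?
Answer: 1/4205269 ≈ 2.3780e-7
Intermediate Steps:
R = 8708223/2 (R = -2 + (½)*8708227 = -2 + 8708227/2 = 8708223/2 ≈ 4.3541e+6)
x = -297685/2 (x = (-3620282 - 1*(-3024912))/4 = (-3620282 + 3024912)/4 = (¼)*(-595370) = -297685/2 ≈ -1.4884e+5)
1/(x + R) = 1/(-297685/2 + 8708223/2) = 1/4205269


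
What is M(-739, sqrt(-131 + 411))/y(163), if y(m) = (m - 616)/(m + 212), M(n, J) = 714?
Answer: -89250/151 ≈ -591.06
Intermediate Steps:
y(m) = (-616 + m)/(212 + m)
M(-739, sqrt(-131 + 411))/y(163) = 714/(((-616 + 163)/(212 + 163))) = 714/((-453/375)) = 714/(((1/375)*(-453))) = 714/(-151/125) = 714*(-125/151) = -89250/151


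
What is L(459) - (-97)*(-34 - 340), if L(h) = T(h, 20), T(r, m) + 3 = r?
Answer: -35822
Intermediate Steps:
T(r, m) = -3 + r
L(h) = -3 + h
L(459) - (-97)*(-34 - 340) = (-3 + 459) - (-97)*(-34 - 340) = 456 - (-97)*(-374) = 456 - 1*36278 = 456 - 36278 = -35822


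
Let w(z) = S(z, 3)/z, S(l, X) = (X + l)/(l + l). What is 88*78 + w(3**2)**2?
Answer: 5003860/729 ≈ 6864.0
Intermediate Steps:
S(l, X) = (X + l)/(2*l) (S(l, X) = (X + l)/((2*l)) = (X + l)*(1/(2*l)) = (X + l)/(2*l))
w(z) = (3 + z)/(2*z**2) (w(z) = ((3 + z)/(2*z))/z = (3 + z)/(2*z**2))
88*78 + w(3**2)**2 = 88*78 + ((3 + 3**2)/(2*(3**2)**2))**2 = 6864 + ((1/2)*(3 + 9)/9**2)**2 = 6864 + ((1/2)*(1/81)*12)**2 = 6864 + (2/27)**2 = 6864 + 4/729 = 5003860/729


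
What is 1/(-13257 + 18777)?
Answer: 1/5520 ≈ 0.00018116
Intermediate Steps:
1/(-13257 + 18777) = 1/5520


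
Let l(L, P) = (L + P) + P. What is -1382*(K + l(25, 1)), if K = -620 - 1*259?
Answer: 1177464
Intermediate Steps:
l(L, P) = L + 2*P
K = -879 (K = -620 - 259 = -879)
-1382*(K + l(25, 1)) = -1382*(-879 + (25 + 2*1)) = -1382*(-879 + (25 + 2)) = -1382*(-879 + 27) = -1382*(-852) = 1177464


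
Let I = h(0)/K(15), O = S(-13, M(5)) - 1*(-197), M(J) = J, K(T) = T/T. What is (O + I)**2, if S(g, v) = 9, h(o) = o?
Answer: 42436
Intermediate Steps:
K(T) = 1
O = 206 (O = 9 - 1*(-197) = 9 + 197 = 206)
I = 0 (I = 0/1 = 0*1 = 0)
(O + I)**2 = (206 + 0)**2 = 206**2 = 42436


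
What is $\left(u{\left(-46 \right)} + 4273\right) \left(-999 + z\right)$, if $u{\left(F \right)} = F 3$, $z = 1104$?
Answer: $434175$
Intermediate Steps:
$u{\left(F \right)} = 3 F$
$\left(u{\left(-46 \right)} + 4273\right) \left(-999 + z\right) = \left(3 \left(-46\right) + 4273\right) \left(-999 + 1104\right) = \left(-138 + 4273\right) 105 = 4135 \cdot 105 = 434175$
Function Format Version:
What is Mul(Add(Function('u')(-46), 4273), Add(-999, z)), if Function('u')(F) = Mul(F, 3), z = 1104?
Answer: 434175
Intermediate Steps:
Function('u')(F) = Mul(3, F)
Mul(Add(Function('u')(-46), 4273), Add(-999, z)) = Mul(Add(Mul(3, -46), 4273), Add(-999, 1104)) = Mul(Add(-138, 4273), 105) = Mul(4135, 105) = 434175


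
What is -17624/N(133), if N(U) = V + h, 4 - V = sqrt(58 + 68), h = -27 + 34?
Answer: 193864/5 + 52872*sqrt(14)/5 ≈ 78339.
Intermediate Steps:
h = 7
V = 4 - 3*sqrt(14) (V = 4 - sqrt(58 + 68) = 4 - sqrt(126) = 4 - 3*sqrt(14) ≈ -7.2250)
N(U) = 11 - 3*sqrt(14) (N(U) = (4 - 3*sqrt(14)) + 7 = 11 - 3*sqrt(14))
-17624/N(133) = -17624/(11 - 3*sqrt(14))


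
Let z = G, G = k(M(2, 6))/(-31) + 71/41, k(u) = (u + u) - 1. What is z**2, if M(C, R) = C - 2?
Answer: 5026564/1615441 ≈ 3.1116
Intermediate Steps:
M(C, R) = -2 + C
k(u) = -1 + 2*u (k(u) = 2*u - 1 = -1 + 2*u)
G = 2242/1271 (G = (-1 + 2*(-2 + 2))/(-31) + 71/41 = (-1 + 2*0)*(-1/31) + 71*(1/41) = (-1 + 0)*(-1/31) + 71/41 = -1*(-1/31) + 71/41 = 1/31 + 71/41 = 2242/1271 ≈ 1.7640)
z = 2242/1271 ≈ 1.7640
z**2 = (2242/1271)**2 = 5026564/1615441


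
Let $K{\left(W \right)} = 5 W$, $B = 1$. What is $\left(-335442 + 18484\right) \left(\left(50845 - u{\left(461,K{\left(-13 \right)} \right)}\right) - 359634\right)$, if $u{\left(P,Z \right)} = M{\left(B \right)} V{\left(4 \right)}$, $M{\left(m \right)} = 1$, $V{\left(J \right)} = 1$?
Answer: $97873460820$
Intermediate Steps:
$u{\left(P,Z \right)} = 1$ ($u{\left(P,Z \right)} = 1 \cdot 1 = 1$)
$\left(-335442 + 18484\right) \left(\left(50845 - u{\left(461,K{\left(-13 \right)} \right)}\right) - 359634\right) = \left(-335442 + 18484\right) \left(\left(50845 - 1\right) - 359634\right) = - 316958 \left(\left(50845 - 1\right) - 359634\right) = - 316958 \left(50844 - 359634\right) = \left(-316958\right) \left(-308790\right) = 97873460820$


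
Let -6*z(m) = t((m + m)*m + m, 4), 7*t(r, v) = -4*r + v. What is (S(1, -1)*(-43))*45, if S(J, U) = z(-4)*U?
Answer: 34830/7 ≈ 4975.7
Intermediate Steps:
t(r, v) = -4*r/7 + v/7 (t(r, v) = (-4*r + v)/7 = (v - 4*r)/7 = -4*r/7 + v/7)
z(m) = -2/21 + 2*m/21 + 4*m**2/21 (z(m) = -(-4*((m + m)*m + m)/7 + (1/7)*4)/6 = -(-4*((2*m)*m + m)/7 + 4/7)/6 = -(-4*(2*m**2 + m)/7 + 4/7)/6 = -(-4*(m + 2*m**2)/7 + 4/7)/6 = -((-8*m**2/7 - 4*m/7) + 4/7)/6 = -(4/7 - 8*m**2/7 - 4*m/7)/6 = -2/21 + 2*m/21 + 4*m**2/21)
S(J, U) = 18*U/7 (S(J, U) = (-2/21 + (2/21)*(-4)*(1 + 2*(-4)))*U = (-2/21 + (2/21)*(-4)*(1 - 8))*U = (-2/21 + (2/21)*(-4)*(-7))*U = (-2/21 + 8/3)*U = 18*U/7)
(S(1, -1)*(-43))*45 = (((18/7)*(-1))*(-43))*45 = -18/7*(-43)*45 = (774/7)*45 = 34830/7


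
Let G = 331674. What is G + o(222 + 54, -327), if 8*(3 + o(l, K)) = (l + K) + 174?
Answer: 2653491/8 ≈ 3.3169e+5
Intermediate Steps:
o(l, K) = 75/4 + K/8 + l/8 (o(l, K) = -3 + ((l + K) + 174)/8 = -3 + ((K + l) + 174)/8 = -3 + (174 + K + l)/8 = -3 + (87/4 + K/8 + l/8) = 75/4 + K/8 + l/8)
G + o(222 + 54, -327) = 331674 + (75/4 + (1/8)*(-327) + (222 + 54)/8) = 331674 + (75/4 - 327/8 + (1/8)*276) = 331674 + (75/4 - 327/8 + 69/2) = 331674 + 99/8 = 2653491/8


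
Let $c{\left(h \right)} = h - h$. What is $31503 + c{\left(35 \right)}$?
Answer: $31503$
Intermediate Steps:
$c{\left(h \right)} = 0$
$31503 + c{\left(35 \right)} = 31503 + 0 = 31503$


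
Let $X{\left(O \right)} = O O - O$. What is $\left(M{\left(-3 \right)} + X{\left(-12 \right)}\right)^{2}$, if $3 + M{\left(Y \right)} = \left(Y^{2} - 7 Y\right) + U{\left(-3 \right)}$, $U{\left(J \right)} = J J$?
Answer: $36864$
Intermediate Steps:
$X{\left(O \right)} = O^{2} - O$
$U{\left(J \right)} = J^{2}$
$M{\left(Y \right)} = 6 + Y^{2} - 7 Y$ ($M{\left(Y \right)} = -3 + \left(\left(Y^{2} - 7 Y\right) + \left(-3\right)^{2}\right) = -3 + \left(\left(Y^{2} - 7 Y\right) + 9\right) = -3 + \left(9 + Y^{2} - 7 Y\right) = 6 + Y^{2} - 7 Y$)
$\left(M{\left(-3 \right)} + X{\left(-12 \right)}\right)^{2} = \left(\left(6 + \left(-3\right)^{2} - -21\right) - 12 \left(-1 - 12\right)\right)^{2} = \left(\left(6 + 9 + 21\right) - -156\right)^{2} = \left(36 + 156\right)^{2} = 192^{2} = 36864$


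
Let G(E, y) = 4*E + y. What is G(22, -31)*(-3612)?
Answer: -205884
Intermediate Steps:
G(E, y) = y + 4*E
G(22, -31)*(-3612) = (-31 + 4*22)*(-3612) = (-31 + 88)*(-3612) = 57*(-3612) = -205884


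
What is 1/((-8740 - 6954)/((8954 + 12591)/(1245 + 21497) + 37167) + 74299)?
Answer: 845273459/62802615817293 ≈ 1.3459e-5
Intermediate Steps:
1/((-8740 - 6954)/((8954 + 12591)/(1245 + 21497) + 37167) + 74299) = 1/(-15694/(21545/22742 + 37167) + 74299) = 1/(-15694/845273459/22742 + 74299) = 1/(-15694*22742/845273459 + 74299) = 1/(-356912948/845273459 + 74299) = 1/(62802615817293/845273459) = 845273459/62802615817293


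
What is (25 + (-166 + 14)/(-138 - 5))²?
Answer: 13890529/20449 ≈ 679.28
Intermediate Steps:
(25 + (-166 + 14)/(-138 - 5))² = (25 - 152/(-143))² = (25 - 152*(-1/143))² = (25 + 152/143)² = (3727/143)² = 13890529/20449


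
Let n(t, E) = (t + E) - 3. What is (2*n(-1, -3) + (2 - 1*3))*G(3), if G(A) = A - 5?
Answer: 30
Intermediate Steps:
n(t, E) = -3 + E + t (n(t, E) = (E + t) - 3 = -3 + E + t)
G(A) = -5 + A
(2*n(-1, -3) + (2 - 1*3))*G(3) = (2*(-3 - 3 - 1) + (2 - 1*3))*(-5 + 3) = (2*(-7) + (2 - 3))*(-2) = (-14 - 1)*(-2) = -15*(-2) = 30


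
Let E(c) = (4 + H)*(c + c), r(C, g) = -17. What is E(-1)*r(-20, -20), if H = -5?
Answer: -34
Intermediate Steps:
E(c) = -2*c (E(c) = (4 - 5)*(c + c) = -2*c)
E(-1)*r(-20, -20) = -2*(-1)*(-17) = 2*(-17) = -34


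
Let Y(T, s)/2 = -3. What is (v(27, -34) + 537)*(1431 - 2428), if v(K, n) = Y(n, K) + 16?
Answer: -545359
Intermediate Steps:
Y(T, s) = -6 (Y(T, s) = 2*(-3) = -6)
v(K, n) = 10 (v(K, n) = -6 + 16 = 10)
(v(27, -34) + 537)*(1431 - 2428) = (10 + 537)*(1431 - 2428) = 547*(-997) = -545359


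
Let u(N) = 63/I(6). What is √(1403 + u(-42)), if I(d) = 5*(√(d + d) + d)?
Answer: √(421530 + 140300*√3)/(10*√(3 + √3)) ≈ 37.474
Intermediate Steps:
I(d) = 5*d + 5*√2*√d (I(d) = 5*(√(2*d) + d) = 5*(√2*√d + d) = 5*(d + √2*√d) = 5*d + 5*√2*√d)
u(N) = 63/(30 + 10*√3) (u(N) = 63/(5*6 + 5*√2*√6) = 63/(30 + 10*√3))
√(1403 + u(-42)) = √(1403 + (63/20 - 21*√3/20)) = √(28123/20 - 21*√3/20)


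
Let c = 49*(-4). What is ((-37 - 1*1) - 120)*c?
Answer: 30968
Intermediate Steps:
c = -196
((-37 - 1*1) - 120)*c = ((-37 - 1*1) - 120)*(-196) = ((-37 - 1) - 120)*(-196) = (-38 - 120)*(-196) = -158*(-196) = 30968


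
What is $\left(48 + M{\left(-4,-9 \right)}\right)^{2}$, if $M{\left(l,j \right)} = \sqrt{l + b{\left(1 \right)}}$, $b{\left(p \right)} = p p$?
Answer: $\left(48 + i \sqrt{3}\right)^{2} \approx 2301.0 + 166.28 i$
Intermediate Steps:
$b{\left(p \right)} = p^{2}$
$M{\left(l,j \right)} = \sqrt{1 + l}$ ($M{\left(l,j \right)} = \sqrt{l + 1^{2}} = \sqrt{l + 1} = \sqrt{1 + l}$)
$\left(48 + M{\left(-4,-9 \right)}\right)^{2} = \left(48 + \sqrt{1 - 4}\right)^{2} = \left(48 + \sqrt{-3}\right)^{2} = \left(48 + i \sqrt{3}\right)^{2}$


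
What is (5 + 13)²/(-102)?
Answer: -54/17 ≈ -3.1765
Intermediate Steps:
(5 + 13)²/(-102) = -1/102*18² = -1/102*324 = -54/17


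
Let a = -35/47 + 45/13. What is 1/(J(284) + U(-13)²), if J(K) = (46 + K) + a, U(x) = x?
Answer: 611/306549 ≈ 0.0019932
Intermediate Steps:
a = 1660/611 (a = -35*1/47 + 45*(1/13) = -35/47 + 45/13 = 1660/611 ≈ 2.7169)
J(K) = 29766/611 + K (J(K) = (46 + K) + 1660/611 = 29766/611 + K)
1/(J(284) + U(-13)²) = 1/((29766/611 + 284) + (-13)²) = 1/(203290/611 + 169) = 1/(306549/611) = 611/306549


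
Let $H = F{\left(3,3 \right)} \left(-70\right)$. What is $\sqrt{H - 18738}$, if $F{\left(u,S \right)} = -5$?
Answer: $2 i \sqrt{4597} \approx 135.6 i$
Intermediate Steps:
$H = 350$ ($H = \left(-5\right) \left(-70\right) = 350$)
$\sqrt{H - 18738} = \sqrt{350 - 18738} = \sqrt{-18388} = 2 i \sqrt{4597}$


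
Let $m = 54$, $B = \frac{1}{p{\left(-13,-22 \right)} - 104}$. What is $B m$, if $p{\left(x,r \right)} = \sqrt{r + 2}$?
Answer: $- \frac{156}{301} - \frac{3 i \sqrt{5}}{301} \approx -0.51827 - 0.022286 i$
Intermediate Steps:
$p{\left(x,r \right)} = \sqrt{2 + r}$
$B = \frac{1}{-104 + 2 i \sqrt{5}}$ ($B = \frac{1}{\sqrt{2 - 22} - 104} = \frac{1}{\sqrt{-20} - 104} = \frac{1}{2 i \sqrt{5} - 104} = \frac{1}{-104 + 2 i \sqrt{5}} \approx -0.0095976 - 0.00041271 i$)
$B m = \left(- \frac{26}{2709} - \frac{i \sqrt{5}}{5418}\right) 54 = - \frac{156}{301} - \frac{3 i \sqrt{5}}{301}$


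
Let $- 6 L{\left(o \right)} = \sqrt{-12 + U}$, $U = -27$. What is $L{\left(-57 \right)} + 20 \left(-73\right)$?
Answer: $-1460 - \frac{i \sqrt{39}}{6} \approx -1460.0 - 1.0408 i$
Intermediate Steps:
$L{\left(o \right)} = - \frac{i \sqrt{39}}{6}$ ($L{\left(o \right)} = - \frac{\sqrt{-12 - 27}}{6} = - \frac{\sqrt{-39}}{6} = - \frac{i \sqrt{39}}{6}$)
$L{\left(-57 \right)} + 20 \left(-73\right) = - \frac{i \sqrt{39}}{6} + 20 \left(-73\right) = - \frac{i \sqrt{39}}{6} - 1460 = -1460 - \frac{i \sqrt{39}}{6}$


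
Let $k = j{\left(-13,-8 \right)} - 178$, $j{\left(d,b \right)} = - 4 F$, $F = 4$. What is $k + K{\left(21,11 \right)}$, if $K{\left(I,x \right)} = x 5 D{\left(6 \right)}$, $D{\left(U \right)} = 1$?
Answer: $-139$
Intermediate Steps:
$j{\left(d,b \right)} = -16$ ($j{\left(d,b \right)} = \left(-4\right) 4 = -16$)
$K{\left(I,x \right)} = 5 x$ ($K{\left(I,x \right)} = x 5 \cdot 1 = 5 x 1 = 5 x$)
$k = -194$ ($k = -16 - 178 = -194$)
$k + K{\left(21,11 \right)} = -194 + 5 \cdot 11 = -194 + 55 = -139$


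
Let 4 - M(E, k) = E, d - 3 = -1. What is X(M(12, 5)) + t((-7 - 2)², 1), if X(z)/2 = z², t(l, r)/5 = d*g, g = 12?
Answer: 248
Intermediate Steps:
d = 2 (d = 3 - 1 = 2)
M(E, k) = 4 - E
t(l, r) = 120 (t(l, r) = 5*(2*12) = 5*24 = 120)
X(z) = 2*z²
X(M(12, 5)) + t((-7 - 2)², 1) = 2*(4 - 1*12)² + 120 = 2*(4 - 12)² + 120 = 2*(-8)² + 120 = 2*64 + 120 = 128 + 120 = 248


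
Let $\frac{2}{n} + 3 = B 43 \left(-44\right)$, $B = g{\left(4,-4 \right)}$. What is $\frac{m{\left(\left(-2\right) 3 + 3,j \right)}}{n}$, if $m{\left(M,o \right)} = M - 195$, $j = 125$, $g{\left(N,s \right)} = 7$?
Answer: $1311453$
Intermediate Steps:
$m{\left(M,o \right)} = -195 + M$
$B = 7$
$n = - \frac{2}{13247}$ ($n = \frac{2}{-3 + 7 \cdot 43 \left(-44\right)} = \frac{2}{-3 + 301 \left(-44\right)} = \frac{2}{-3 - 13244} = \frac{2}{-13247} = 2 \left(- \frac{1}{13247}\right) = - \frac{2}{13247} \approx -0.00015098$)
$\frac{m{\left(\left(-2\right) 3 + 3,j \right)}}{n} = \frac{-195 + \left(\left(-2\right) 3 + 3\right)}{- \frac{2}{13247}} = \left(-195 + \left(-6 + 3\right)\right) \left(- \frac{13247}{2}\right) = \left(-195 - 3\right) \left(- \frac{13247}{2}\right) = \left(-198\right) \left(- \frac{13247}{2}\right) = 1311453$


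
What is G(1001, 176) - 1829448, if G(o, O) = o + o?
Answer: -1827446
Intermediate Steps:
G(o, O) = 2*o
G(1001, 176) - 1829448 = 2*1001 - 1829448 = 2002 - 1829448 = -1827446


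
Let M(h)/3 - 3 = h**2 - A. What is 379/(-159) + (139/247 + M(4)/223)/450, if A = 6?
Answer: -312920146/131368185 ≈ -2.3820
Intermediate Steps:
M(h) = -9 + 3*h**2 (M(h) = 9 + 3*(h**2 - 1*6) = 9 + 3*(h**2 - 6) = 9 + 3*(-6 + h**2) = 9 + (-18 + 3*h**2) = -9 + 3*h**2)
379/(-159) + (139/247 + M(4)/223)/450 = 379/(-159) + (139/247 + (-9 + 3*4**2)/223)/450 = 379*(-1/159) + (139*(1/247) + (-9 + 3*16)*(1/223))*(1/450) = -379/159 + (139/247 + (-9 + 48)*(1/223))*(1/450) = -379/159 + (139/247 + 39*(1/223))*(1/450) = -379/159 + (139/247 + 39/223)*(1/450) = -379/159 + (40630/55081)*(1/450) = -379/159 + 4063/2478645 = -312920146/131368185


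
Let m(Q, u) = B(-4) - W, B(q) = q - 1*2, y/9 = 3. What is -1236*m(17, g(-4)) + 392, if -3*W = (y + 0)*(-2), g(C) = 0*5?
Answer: 30056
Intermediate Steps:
y = 27 (y = 9*3 = 27)
B(q) = -2 + q (B(q) = q - 2 = -2 + q)
g(C) = 0
W = 18 (W = -(27 + 0)*(-2)/3 = -9*(-2) = -⅓*(-54) = 18)
m(Q, u) = -24 (m(Q, u) = (-2 - 4) - 1*18 = -6 - 18 = -24)
-1236*m(17, g(-4)) + 392 = -1236*(-24) + 392 = 29664 + 392 = 30056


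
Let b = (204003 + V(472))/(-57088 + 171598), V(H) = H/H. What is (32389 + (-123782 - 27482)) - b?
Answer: -6806290127/57255 ≈ -1.1888e+5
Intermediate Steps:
V(H) = 1
b = 102002/57255 (b = (204003 + 1)/(-57088 + 171598) = 204004/114510 = 204004*(1/114510) = 102002/57255 ≈ 1.7815)
(32389 + (-123782 - 27482)) - b = (32389 + (-123782 - 27482)) - 1*102002/57255 = (32389 - 151264) - 102002/57255 = -118875 - 102002/57255 = -6806290127/57255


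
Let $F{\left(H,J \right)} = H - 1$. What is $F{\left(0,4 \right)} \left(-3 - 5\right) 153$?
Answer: $1224$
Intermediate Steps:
$F{\left(H,J \right)} = -1 + H$ ($F{\left(H,J \right)} = H - 1 = -1 + H$)
$F{\left(0,4 \right)} \left(-3 - 5\right) 153 = \left(-1 + 0\right) \left(-3 - 5\right) 153 = \left(-1\right) \left(-8\right) 153 = 8 \cdot 153 = 1224$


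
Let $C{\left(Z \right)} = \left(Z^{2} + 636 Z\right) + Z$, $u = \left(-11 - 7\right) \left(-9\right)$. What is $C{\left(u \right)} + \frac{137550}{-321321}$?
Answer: $\frac{1980524288}{15301} \approx 1.2944 \cdot 10^{5}$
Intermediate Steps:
$u = 162$ ($u = \left(-18\right) \left(-9\right) = 162$)
$C{\left(Z \right)} = Z^{2} + 637 Z$
$C{\left(u \right)} + \frac{137550}{-321321} = 162 \left(637 + 162\right) + \frac{137550}{-321321} = 162 \cdot 799 + 137550 \left(- \frac{1}{321321}\right) = 129438 - \frac{6550}{15301} = \frac{1980524288}{15301}$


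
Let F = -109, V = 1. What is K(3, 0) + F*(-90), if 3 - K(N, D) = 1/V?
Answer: 9812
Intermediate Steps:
K(N, D) = 2 (K(N, D) = 3 - 1/1 = 3 - 1*1 = 3 - 1 = 2)
K(3, 0) + F*(-90) = 2 - 109*(-90) = 2 + 9810 = 9812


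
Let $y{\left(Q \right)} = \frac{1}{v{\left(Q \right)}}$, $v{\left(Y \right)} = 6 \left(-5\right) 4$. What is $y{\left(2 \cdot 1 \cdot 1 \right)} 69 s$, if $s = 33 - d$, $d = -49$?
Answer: $- \frac{943}{20} \approx -47.15$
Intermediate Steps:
$v{\left(Y \right)} = -120$ ($v{\left(Y \right)} = \left(-30\right) 4 = -120$)
$y{\left(Q \right)} = - \frac{1}{120}$ ($y{\left(Q \right)} = \frac{1}{-120} = - \frac{1}{120}$)
$s = 82$ ($s = 33 - -49 = 33 + 49 = 82$)
$y{\left(2 \cdot 1 \cdot 1 \right)} 69 s = \left(- \frac{1}{120}\right) 69 \cdot 82 = \left(- \frac{23}{40}\right) 82 = - \frac{943}{20}$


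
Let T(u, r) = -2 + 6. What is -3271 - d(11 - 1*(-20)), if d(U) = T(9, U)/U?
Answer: -101405/31 ≈ -3271.1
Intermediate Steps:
T(u, r) = 4
d(U) = 4/U
-3271 - d(11 - 1*(-20)) = -3271 - 4/(11 - 1*(-20)) = -3271 - 4/(11 + 20) = -3271 - 4/31 = -101405/31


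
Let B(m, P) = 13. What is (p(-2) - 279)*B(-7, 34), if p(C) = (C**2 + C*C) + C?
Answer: -3549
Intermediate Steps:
p(C) = C + 2*C**2 (p(C) = (C**2 + C**2) + C = 2*C**2 + C = C + 2*C**2)
(p(-2) - 279)*B(-7, 34) = (-2*(1 + 2*(-2)) - 279)*13 = (-2*(1 - 4) - 279)*13 = (-2*(-3) - 279)*13 = (6 - 279)*13 = -273*13 = -3549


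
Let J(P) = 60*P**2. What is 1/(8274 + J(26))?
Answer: 1/48834 ≈ 2.0478e-5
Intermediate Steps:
1/(8274 + J(26)) = 1/(8274 + 60*26**2) = 1/(8274 + 60*676) = 1/(8274 + 40560) = 1/48834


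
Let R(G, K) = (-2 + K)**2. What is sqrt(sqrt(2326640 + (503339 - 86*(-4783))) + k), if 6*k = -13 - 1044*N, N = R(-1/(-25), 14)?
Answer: sqrt(-902094 + 36*sqrt(3241317))/6 ≈ 152.51*I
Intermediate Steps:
N = 144 (N = (-2 + 14)**2 = 12**2 = 144)
k = -150349/6 (k = (-13 - 1044*144)/6 = (-13 - 150336)/6 = (1/6)*(-150349) = -150349/6 ≈ -25058.)
sqrt(sqrt(2326640 + (503339 - 86*(-4783))) + k) = sqrt(sqrt(2326640 + (503339 - 86*(-4783))) - 150349/6) = sqrt(sqrt(2326640 + (503339 + 411338)) - 150349/6) = sqrt(sqrt(2326640 + 914677) - 150349/6) = sqrt(sqrt(3241317) - 150349/6) = sqrt(-150349/6 + sqrt(3241317))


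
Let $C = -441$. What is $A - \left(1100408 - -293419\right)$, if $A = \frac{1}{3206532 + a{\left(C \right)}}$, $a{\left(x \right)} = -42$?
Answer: $- \frac{4469292337229}{3206490} \approx -1.3938 \cdot 10^{6}$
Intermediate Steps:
$A = \frac{1}{3206490}$ ($A = \frac{1}{3206532 - 42} = \frac{1}{3206490} \approx 3.1187 \cdot 10^{-7}$)
$A - \left(1100408 - -293419\right) = \frac{1}{3206490} - \left(1100408 - -293419\right) = \frac{1}{3206490} - \left(1100408 + 293419\right) = \frac{1}{3206490} - 1393827 = - \frac{4469292337229}{3206490}$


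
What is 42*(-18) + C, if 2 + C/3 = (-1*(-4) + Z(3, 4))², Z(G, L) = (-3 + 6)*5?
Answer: 321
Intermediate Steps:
Z(G, L) = 15 (Z(G, L) = 3*5 = 15)
C = 1077 (C = -6 + 3*(-1*(-4) + 15)² = -6 + 3*(4 + 15)² = -6 + 3*19² = -6 + 3*361 = -6 + 1083 = 1077)
42*(-18) + C = 42*(-18) + 1077 = -756 + 1077 = 321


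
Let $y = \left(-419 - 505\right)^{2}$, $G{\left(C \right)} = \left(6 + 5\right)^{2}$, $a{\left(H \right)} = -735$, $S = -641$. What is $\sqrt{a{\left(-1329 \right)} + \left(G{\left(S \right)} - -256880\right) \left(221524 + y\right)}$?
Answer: $39 \sqrt{181691765} \approx 5.2569 \cdot 10^{5}$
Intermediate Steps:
$G{\left(C \right)} = 121$ ($G{\left(C \right)} = 11^{2} = 121$)
$y = 853776$ ($y = \left(-924\right)^{2} = 853776$)
$\sqrt{a{\left(-1329 \right)} + \left(G{\left(S \right)} - -256880\right) \left(221524 + y\right)} = \sqrt{-735 + \left(121 - -256880\right) \left(221524 + 853776\right)} = \sqrt{-735 + \left(121 + 256880\right) 1075300} = \sqrt{-735 + 257001 \cdot 1075300} = \sqrt{-735 + 276353175300} = \sqrt{276353174565} = 39 \sqrt{181691765}$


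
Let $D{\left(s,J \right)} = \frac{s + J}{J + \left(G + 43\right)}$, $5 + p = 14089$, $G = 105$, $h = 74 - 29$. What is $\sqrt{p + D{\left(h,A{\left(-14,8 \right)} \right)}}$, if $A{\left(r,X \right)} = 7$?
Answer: $\frac{4 \sqrt{21148510}}{155} \approx 118.68$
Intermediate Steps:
$h = 45$ ($h = 74 - 29 = 45$)
$p = 14084$ ($p = -5 + 14089 = 14084$)
$D{\left(s,J \right)} = \frac{J + s}{148 + J}$ ($D{\left(s,J \right)} = \frac{s + J}{J + \left(105 + 43\right)} = \frac{J + s}{J + 148} = \frac{J + s}{148 + J}$)
$\sqrt{p + D{\left(h,A{\left(-14,8 \right)} \right)}} = \sqrt{14084 + \frac{7 + 45}{148 + 7}} = \sqrt{14084 + \frac{1}{155} \cdot 52} = \sqrt{14084 + \frac{52}{155}} = \sqrt{\frac{2183072}{155}} = \frac{4 \sqrt{21148510}}{155}$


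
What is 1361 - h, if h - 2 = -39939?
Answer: 41298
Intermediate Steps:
h = -39937 (h = 2 - 39939 = -39937)
1361 - h = 1361 - 1*(-39937) = 1361 + 39937 = 41298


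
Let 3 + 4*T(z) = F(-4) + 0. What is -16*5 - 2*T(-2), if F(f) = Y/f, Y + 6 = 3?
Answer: -631/8 ≈ -78.875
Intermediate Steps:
Y = -3 (Y = -6 + 3 = -3)
F(f) = -3/f
T(z) = -9/16 (T(z) = -¾ + (-3/(-4) + 0)/4 = -¾ + (-3*(-¼) + 0)/4 = -¾ + (¾ + 0)/4 = -¾ + (¼)*(¾) = -¾ + 3/16 = -9/16)
-16*5 - 2*T(-2) = -16*5 - 2*(-9/16) = -80 + 9/8 = -631/8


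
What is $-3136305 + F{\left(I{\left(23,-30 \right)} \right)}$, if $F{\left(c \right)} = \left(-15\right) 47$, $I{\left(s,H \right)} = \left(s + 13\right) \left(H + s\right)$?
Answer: $-3137010$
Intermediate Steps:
$I{\left(s,H \right)} = \left(13 + s\right) \left(H + s\right)$
$F{\left(c \right)} = -705$
$-3136305 + F{\left(I{\left(23,-30 \right)} \right)} = -3136305 - 705 = -3137010$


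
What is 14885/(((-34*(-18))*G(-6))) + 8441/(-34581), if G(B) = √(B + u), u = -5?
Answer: -8441/34581 - 14885*I*√11/6732 ≈ -0.24409 - 7.3333*I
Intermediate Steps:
G(B) = √(-5 + B) (G(B) = √(B - 5) = √(-5 + B))
14885/(((-34*(-18))*G(-6))) + 8441/(-34581) = 14885/(((-34*(-18))*√(-5 - 6))) + 8441/(-34581) = 14885/((612*√(-11))) + 8441*(-1/34581) = 14885/((612*(I*√11))) - 8441/34581 = 14885/((612*I*√11)) - 8441/34581 = 14885*(-I*√11/6732) - 8441/34581 = -14885*I*√11/6732 - 8441/34581 = -8441/34581 - 14885*I*√11/6732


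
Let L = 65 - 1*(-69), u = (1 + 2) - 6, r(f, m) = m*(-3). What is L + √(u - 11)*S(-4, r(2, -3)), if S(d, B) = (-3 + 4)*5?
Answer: 134 + 5*I*√14 ≈ 134.0 + 18.708*I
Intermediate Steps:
r(f, m) = -3*m
u = -3 (u = 3 - 6 = -3)
L = 134 (L = 65 + 69 = 134)
S(d, B) = 5 (S(d, B) = 1*5 = 5)
L + √(u - 11)*S(-4, r(2, -3)) = 134 + √(-3 - 11)*5 = 134 + √(-14)*5 = 134 + (I*√14)*5 = 134 + 5*I*√14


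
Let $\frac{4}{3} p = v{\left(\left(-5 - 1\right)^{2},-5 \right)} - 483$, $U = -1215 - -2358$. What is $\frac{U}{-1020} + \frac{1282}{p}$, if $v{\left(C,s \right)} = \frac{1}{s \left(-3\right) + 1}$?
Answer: $- \frac{36728281}{7881540} \approx -4.66$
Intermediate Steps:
$v{\left(C,s \right)} = \frac{1}{1 - 3 s}$ ($v{\left(C,s \right)} = \frac{1}{- 3 s + 1} = \frac{1}{1 - 3 s}$)
$U = 1143$ ($U = -1215 + 2358 = 1143$)
$p = - \frac{23181}{64}$ ($p = \frac{3 \left(- \frac{1}{-1 + 3 \left(-5\right)} - 483\right)}{4} = \frac{3 \left(- \frac{1}{-1 - 15} - 483\right)}{4} = \frac{3 \left(- \frac{1}{-16} - 483\right)}{4} = \frac{3 \left(\left(-1\right) \left(- \frac{1}{16}\right) - 483\right)}{4} = \frac{3 \left(\frac{1}{16} - 483\right)}{4} = \frac{3}{4} \left(- \frac{7727}{16}\right) = - \frac{23181}{64} \approx -362.2$)
$\frac{U}{-1020} + \frac{1282}{p} = \frac{1143}{-1020} + \frac{1282}{- \frac{23181}{64}} = 1143 \left(- \frac{1}{1020}\right) + 1282 \left(- \frac{64}{23181}\right) = - \frac{381}{340} - \frac{82048}{23181} = - \frac{36728281}{7881540}$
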